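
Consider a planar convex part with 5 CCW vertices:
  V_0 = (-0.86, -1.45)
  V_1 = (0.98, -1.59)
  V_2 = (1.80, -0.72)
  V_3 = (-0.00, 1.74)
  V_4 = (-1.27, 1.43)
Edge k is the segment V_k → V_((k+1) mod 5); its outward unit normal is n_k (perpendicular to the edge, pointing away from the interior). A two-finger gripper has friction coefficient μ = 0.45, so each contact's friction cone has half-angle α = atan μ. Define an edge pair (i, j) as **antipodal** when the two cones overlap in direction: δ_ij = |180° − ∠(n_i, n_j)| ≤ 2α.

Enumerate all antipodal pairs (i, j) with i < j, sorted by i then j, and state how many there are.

count = 3; pairs: (0,3), (1,3), (2,4)

α = atan 0.45 = 24.23°;  2α = 48.46°
n_0 = (-0.0759, -0.9971)
n_1 = (+0.7277, -0.6859)
n_2 = (+0.8070, +0.5905)
n_3 = (-0.2371, +0.9715)
n_4 = (-0.9900, -0.1409)
  (0,1): δ = 128.95°  ·
  (0,2): δ = 49.46°  ·
  (0,3): δ = 18.07°  ✓
  (0,4): δ = 102.45°  ·
  (1,2): δ = 100.50°  ·
  (1,3): δ = 32.98°  ✓
  (1,4): δ = 51.41°  ·
  (2,3): δ = 112.48°  ·
  (2,4): δ = 28.09°  ✓
  (3,4): δ = 95.62°  ·
antipodal pairs: 3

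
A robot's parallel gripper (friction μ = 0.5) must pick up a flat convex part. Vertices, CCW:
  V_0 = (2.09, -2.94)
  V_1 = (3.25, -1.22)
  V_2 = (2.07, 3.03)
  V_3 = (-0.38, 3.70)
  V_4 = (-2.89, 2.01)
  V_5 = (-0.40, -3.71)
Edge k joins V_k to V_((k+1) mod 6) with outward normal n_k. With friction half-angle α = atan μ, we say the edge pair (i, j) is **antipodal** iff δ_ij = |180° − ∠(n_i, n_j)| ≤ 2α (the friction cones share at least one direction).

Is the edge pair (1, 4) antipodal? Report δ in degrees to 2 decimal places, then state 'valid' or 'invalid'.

α = atan 0.5 = 26.57°;  2α = 53.13°
edge 1: e_1 = (-1.18, +4.25);  n_1 = (+0.9636, +0.2675)
edge 4: e_4 = (+2.49, -5.72);  n_4 = (-0.9169, -0.3991)
∠(n_1, n_4) = 171.99°
δ = |180° − 171.99°| = 8.01°
8.01° ≤ 2α = 53.13°  →  valid

δ = 8.01°, valid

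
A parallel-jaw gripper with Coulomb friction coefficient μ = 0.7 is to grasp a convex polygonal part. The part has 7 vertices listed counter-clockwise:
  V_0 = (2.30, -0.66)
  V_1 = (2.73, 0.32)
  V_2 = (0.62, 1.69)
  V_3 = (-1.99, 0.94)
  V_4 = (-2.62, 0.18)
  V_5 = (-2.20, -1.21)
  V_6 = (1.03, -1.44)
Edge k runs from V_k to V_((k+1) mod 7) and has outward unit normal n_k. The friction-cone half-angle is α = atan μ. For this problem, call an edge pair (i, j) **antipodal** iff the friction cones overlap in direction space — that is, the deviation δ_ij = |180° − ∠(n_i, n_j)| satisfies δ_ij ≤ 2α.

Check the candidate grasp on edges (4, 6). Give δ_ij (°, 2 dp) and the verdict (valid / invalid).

δ = 75.26°, invalid

α = atan 0.7 = 34.99°;  2α = 69.98°
edge 4: e_4 = (+0.42, -1.39);  n_4 = (-0.9573, -0.2892)
edge 6: e_6 = (+1.27, +0.78);  n_6 = (+0.5233, -0.8521)
∠(n_4, n_6) = 104.74°
δ = |180° − 104.74°| = 75.26°
75.26° > 2α = 69.98°  →  invalid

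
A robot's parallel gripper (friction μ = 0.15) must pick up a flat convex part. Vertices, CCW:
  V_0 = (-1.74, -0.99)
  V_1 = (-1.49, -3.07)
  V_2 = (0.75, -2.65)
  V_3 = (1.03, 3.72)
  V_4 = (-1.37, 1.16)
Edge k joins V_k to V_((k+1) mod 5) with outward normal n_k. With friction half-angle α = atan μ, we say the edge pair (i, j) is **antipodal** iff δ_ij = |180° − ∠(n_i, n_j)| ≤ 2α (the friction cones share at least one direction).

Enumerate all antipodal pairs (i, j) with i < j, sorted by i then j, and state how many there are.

α = atan 0.15 = 8.53°;  2α = 17.06°
n_0 = (-0.9929, -0.1193)
n_1 = (+0.1843, -0.9829)
n_2 = (+0.9990, -0.0439)
n_3 = (-0.7295, +0.6839)
n_4 = (-0.9855, +0.1696)
  (0,1): δ = 86.23°  ·
  (0,2): δ = 9.37°  ✓
  (0,3): δ = 129.99°  ·
  (0,4): δ = 163.38°  ·
  (1,2): δ = 103.14°  ·
  (1,3): δ = 36.23°  ·
  (1,4): δ = 69.62°  ·
  (2,3): δ = 40.64°  ·
  (2,4): δ = 7.25°  ✓
  (3,4): δ = 146.61°  ·
antipodal pairs: 2

count = 2; pairs: (0,2), (2,4)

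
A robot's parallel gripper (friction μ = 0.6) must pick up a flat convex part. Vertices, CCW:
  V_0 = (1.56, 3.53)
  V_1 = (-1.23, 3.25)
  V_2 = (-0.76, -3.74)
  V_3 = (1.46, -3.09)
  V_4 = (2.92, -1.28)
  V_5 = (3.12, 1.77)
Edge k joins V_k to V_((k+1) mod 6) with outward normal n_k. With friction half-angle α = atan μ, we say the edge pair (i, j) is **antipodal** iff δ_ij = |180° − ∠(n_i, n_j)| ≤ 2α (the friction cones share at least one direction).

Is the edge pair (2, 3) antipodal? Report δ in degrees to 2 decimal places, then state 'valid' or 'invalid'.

δ = 145.21°, invalid

α = atan 0.6 = 30.96°;  2α = 61.93°
edge 2: e_2 = (+2.22, +0.65);  n_2 = (+0.2810, -0.9597)
edge 3: e_3 = (+1.46, +1.81);  n_3 = (+0.7783, -0.6278)
∠(n_2, n_3) = 34.79°
δ = |180° − 34.79°| = 145.21°
145.21° > 2α = 61.93°  →  invalid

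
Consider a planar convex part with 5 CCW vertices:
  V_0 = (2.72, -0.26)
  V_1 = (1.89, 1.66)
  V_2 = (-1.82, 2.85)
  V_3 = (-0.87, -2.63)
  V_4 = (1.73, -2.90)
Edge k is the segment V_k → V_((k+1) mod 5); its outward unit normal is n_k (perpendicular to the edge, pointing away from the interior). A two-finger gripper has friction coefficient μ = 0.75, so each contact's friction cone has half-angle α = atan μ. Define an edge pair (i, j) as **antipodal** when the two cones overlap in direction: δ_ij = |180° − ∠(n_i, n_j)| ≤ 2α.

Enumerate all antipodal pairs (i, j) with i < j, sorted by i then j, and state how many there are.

count = 5; pairs: (0,2), (0,3), (1,2), (1,3), (2,4)

α = atan 0.75 = 36.87°;  2α = 73.74°
n_0 = (+0.9179, +0.3968)
n_1 = (+0.3054, +0.9522)
n_2 = (-0.9853, -0.1708)
n_3 = (-0.1033, -0.9947)
n_4 = (+0.9363, -0.3511)
  (0,1): δ = 131.16°  ·
  (0,2): δ = 13.54°  ✓
  (0,3): δ = 60.69°  ✓
  (0,4): δ = 136.07°  ·
  (1,2): δ = 62.38°  ✓
  (1,3): δ = 11.86°  ✓
  (1,4): δ = 87.23°  ·
  (2,3): δ = 105.76°  ·
  (2,4): δ = 30.39°  ✓
  (3,4): δ = 104.63°  ·
antipodal pairs: 5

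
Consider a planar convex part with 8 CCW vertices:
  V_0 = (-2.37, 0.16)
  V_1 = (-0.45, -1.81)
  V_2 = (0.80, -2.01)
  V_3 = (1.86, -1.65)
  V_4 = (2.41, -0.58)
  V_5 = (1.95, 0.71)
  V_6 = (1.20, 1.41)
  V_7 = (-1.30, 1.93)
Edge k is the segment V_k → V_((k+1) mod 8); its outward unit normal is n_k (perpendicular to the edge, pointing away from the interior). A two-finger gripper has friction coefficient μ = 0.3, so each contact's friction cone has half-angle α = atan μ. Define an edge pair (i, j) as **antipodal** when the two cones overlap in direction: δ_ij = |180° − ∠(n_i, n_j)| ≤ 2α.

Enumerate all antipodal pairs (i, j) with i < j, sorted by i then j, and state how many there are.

count = 5; pairs: (0,4), (0,5), (1,6), (2,6), (3,7)

α = atan 0.3 = 16.70°;  2α = 33.40°
n_0 = (-0.7161, -0.6980)
n_1 = (-0.1580, -0.9874)
n_2 = (+0.3216, -0.9469)
n_3 = (+0.8894, -0.4572)
n_4 = (+0.9419, +0.3359)
n_5 = (+0.6823, +0.7311)
n_6 = (+0.2036, +0.9790)
n_7 = (-0.8558, +0.5173)
  (0,1): δ = 143.35°  ·
  (0,2): δ = 115.50°  ·
  (0,3): δ = 71.47°  ·
  (0,4): δ = 24.64°  ✓
  (0,5): δ = 2.71°  ✓
  (0,6): δ = 33.99°  ·
  (0,7): δ = 104.58°  ·
  (1,2): δ = 152.15°  ·
  (1,3): δ = 108.11°  ·
  (1,4): δ = 61.28°  ·
  (1,5): δ = 33.93°  ·
  (1,6): δ = 2.66°  ✓
  (1,7): δ = 67.94°  ·
  (2,3): δ = 135.96°  ·
  (2,4): δ = 89.13°  ·
  (2,5): δ = 61.78°  ·
  (2,6): δ = 30.51°  ✓
  (2,7): δ = 40.09°  ·
  (3,4): δ = 133.17°  ·
  (3,5): δ = 105.82°  ·
  (3,6): δ = 74.55°  ·
  (3,7): δ = 3.95°  ✓
  (4,5): δ = 152.65°  ·
  (4,6): δ = 121.38°  ·
  (4,7): δ = 50.78°  ·
  (5,6): δ = 148.72°  ·
  (5,7): δ = 78.13°  ·
  (6,7): δ = 109.40°  ·
antipodal pairs: 5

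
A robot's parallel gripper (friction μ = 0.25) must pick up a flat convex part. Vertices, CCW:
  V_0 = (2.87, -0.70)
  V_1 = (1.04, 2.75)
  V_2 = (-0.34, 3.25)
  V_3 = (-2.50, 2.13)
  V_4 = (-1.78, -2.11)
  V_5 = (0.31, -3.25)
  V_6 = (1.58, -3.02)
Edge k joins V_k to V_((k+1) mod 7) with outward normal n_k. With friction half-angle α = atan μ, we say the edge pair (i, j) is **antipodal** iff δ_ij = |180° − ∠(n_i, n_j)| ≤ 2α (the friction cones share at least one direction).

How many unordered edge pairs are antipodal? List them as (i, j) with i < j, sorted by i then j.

count = 3; pairs: (0,3), (1,4), (2,5)

α = atan 0.25 = 14.04°;  2α = 28.07°
n_0 = (+0.8834, +0.4686)
n_1 = (+0.3406, +0.9402)
n_2 = (-0.4603, +0.8878)
n_3 = (-0.9859, -0.1674)
n_4 = (-0.4789, -0.8779)
n_5 = (+0.1782, -0.9840)
n_6 = (+0.8740, -0.4860)
  (0,1): δ = 137.86°  ·
  (0,2): δ = 90.54°  ·
  (0,3): δ = 18.31°  ✓
  (0,4): δ = 33.45°  ·
  (0,5): δ = 72.32°  ·
  (0,6): δ = 122.98°  ·
  (1,2): δ = 132.68°  ·
  (1,3): δ = 60.45°  ·
  (1,4): δ = 8.69°  ✓
  (1,5): δ = 30.18°  ·
  (1,6): δ = 80.84°  ·
  (2,3): δ = 107.77°  ·
  (2,4): δ = 56.02°  ·
  (2,5): δ = 17.14°  ✓
  (2,6): δ = 33.52°  ·
  (3,4): δ = 128.25°  ·
  (3,5): δ = 89.37°  ·
  (3,6): δ = 38.71°  ·
  (4,5): δ = 141.12°  ·
  (4,6): δ = 90.47°  ·
  (5,6): δ = 129.34°  ·
antipodal pairs: 3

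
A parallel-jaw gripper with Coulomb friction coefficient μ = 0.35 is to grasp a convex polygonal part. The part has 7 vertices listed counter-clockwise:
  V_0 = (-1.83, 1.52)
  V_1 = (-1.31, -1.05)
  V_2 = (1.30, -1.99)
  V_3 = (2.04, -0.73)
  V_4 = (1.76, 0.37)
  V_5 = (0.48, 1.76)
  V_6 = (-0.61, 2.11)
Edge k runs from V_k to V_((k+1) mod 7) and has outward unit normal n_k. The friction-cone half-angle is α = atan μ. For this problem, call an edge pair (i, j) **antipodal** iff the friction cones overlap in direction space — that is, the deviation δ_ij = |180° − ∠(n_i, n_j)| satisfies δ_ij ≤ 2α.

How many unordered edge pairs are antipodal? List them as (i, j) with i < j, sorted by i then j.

α = atan 0.35 = 19.29°;  2α = 38.58°
n_0 = (-0.9801, -0.1983)
n_1 = (-0.3388, -0.9408)
n_2 = (+0.8623, -0.5064)
n_3 = (+0.9691, +0.2467)
n_4 = (+0.7356, +0.6774)
n_5 = (+0.3057, +0.9521)
n_6 = (-0.4354, +0.9003)
  (0,1): δ = 121.25°  ·
  (0,2): δ = 41.86°  ·
  (0,3): δ = 2.84°  ✓
  (0,4): δ = 31.20°  ✓
  (0,5): δ = 60.76°  ·
  (0,6): δ = 104.37°  ·
  (1,2): δ = 100.62°  ·
  (1,3): δ = 55.91°  ·
  (1,4): δ = 27.55°  ✓
  (1,5): δ = 2.00°  ✓
  (1,6): δ = 45.62°  ·
  (2,3): δ = 135.29°  ·
  (2,4): δ = 106.93°  ·
  (2,5): δ = 77.38°  ·
  (2,6): δ = 33.77°  ✓
  (3,4): δ = 151.64°  ·
  (3,5): δ = 122.08°  ·
  (3,6): δ = 78.47°  ·
  (4,5): δ = 150.44°  ·
  (4,6): δ = 106.83°  ·
  (5,6): δ = 136.39°  ·
antipodal pairs: 5

count = 5; pairs: (0,3), (0,4), (1,4), (1,5), (2,6)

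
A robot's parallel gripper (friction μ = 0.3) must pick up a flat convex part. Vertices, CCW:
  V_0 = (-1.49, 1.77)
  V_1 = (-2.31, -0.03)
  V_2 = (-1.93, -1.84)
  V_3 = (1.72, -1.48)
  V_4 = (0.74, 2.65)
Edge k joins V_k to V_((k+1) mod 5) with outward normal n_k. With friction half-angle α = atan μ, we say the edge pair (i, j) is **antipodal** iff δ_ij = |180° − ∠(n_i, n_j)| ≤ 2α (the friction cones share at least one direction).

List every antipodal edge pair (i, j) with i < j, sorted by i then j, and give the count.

α = atan 0.3 = 16.70°;  2α = 33.40°
n_0 = (-0.9100, +0.4146)
n_1 = (-0.9787, -0.2055)
n_2 = (+0.0982, -0.9952)
n_3 = (+0.9730, +0.2309)
n_4 = (-0.3671, +0.9302)
  (0,1): δ = 143.65°  ·
  (0,2): δ = 59.88°  ·
  (0,3): δ = 37.84°  ·
  (0,4): δ = 136.03°  ·
  (1,2): δ = 96.22°  ·
  (1,3): δ = 1.49°  ✓
  (1,4): δ = 99.68°  ·
  (2,3): δ = 82.28°  ·
  (2,4): δ = 15.90°  ✓
  (3,4): δ = 81.81°  ·
antipodal pairs: 2

count = 2; pairs: (1,3), (2,4)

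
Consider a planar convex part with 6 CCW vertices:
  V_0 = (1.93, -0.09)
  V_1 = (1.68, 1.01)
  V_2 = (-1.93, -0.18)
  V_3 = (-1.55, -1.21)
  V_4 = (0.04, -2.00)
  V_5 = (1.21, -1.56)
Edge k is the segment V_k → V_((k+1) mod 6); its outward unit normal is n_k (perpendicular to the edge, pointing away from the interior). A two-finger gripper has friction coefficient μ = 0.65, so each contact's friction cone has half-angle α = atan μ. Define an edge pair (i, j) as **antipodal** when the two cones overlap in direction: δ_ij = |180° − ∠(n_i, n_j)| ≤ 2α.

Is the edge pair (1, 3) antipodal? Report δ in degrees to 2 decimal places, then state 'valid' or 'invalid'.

δ = 44.67°, valid

α = atan 0.65 = 33.02°;  2α = 66.05°
edge 1: e_1 = (-3.61, -1.19);  n_1 = (-0.3131, +0.9497)
edge 3: e_3 = (+1.59, -0.79);  n_3 = (-0.4450, -0.8956)
∠(n_1, n_3) = 135.33°
δ = |180° − 135.33°| = 44.67°
44.67° ≤ 2α = 66.05°  →  valid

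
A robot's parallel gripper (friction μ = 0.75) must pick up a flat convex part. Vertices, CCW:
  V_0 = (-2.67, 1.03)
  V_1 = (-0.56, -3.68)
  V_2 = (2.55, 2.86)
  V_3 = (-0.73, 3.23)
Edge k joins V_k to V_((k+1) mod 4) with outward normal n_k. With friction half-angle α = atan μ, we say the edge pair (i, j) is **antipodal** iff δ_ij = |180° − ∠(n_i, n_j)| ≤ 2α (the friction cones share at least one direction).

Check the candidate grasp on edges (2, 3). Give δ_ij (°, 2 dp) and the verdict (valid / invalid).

α = atan 0.75 = 36.87°;  2α = 73.74°
edge 2: e_2 = (-3.28, +0.37);  n_2 = (+0.1121, +0.9937)
edge 3: e_3 = (-1.94, -2.20);  n_3 = (-0.7500, +0.6614)
∠(n_2, n_3) = 55.03°
δ = |180° − 55.03°| = 124.97°
124.97° > 2α = 73.74°  →  invalid

δ = 124.97°, invalid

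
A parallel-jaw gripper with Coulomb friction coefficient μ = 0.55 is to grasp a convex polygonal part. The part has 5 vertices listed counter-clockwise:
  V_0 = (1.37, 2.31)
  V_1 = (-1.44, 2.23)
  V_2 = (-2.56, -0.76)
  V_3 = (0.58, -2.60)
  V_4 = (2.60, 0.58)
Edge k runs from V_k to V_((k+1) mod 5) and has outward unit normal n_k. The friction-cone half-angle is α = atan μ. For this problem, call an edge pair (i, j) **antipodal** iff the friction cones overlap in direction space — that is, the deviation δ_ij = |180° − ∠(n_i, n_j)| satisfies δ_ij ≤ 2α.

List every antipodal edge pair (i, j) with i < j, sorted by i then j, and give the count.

α = atan 0.55 = 28.81°;  2α = 57.62°
n_0 = (-0.0285, +0.9996)
n_1 = (-0.9365, +0.3508)
n_2 = (-0.5056, -0.8628)
n_3 = (+0.8441, -0.5362)
n_4 = (+0.8150, +0.5795)
  (0,1): δ = 112.17°  ·
  (0,2): δ = 32.00°  ✓
  (0,3): δ = 55.94°  ✓
  (0,4): δ = 123.78°  ·
  (1,2): δ = 99.83°  ·
  (1,3): δ = 11.89°  ✓
  (1,4): δ = 55.95°  ✓
  (2,3): δ = 92.05°  ·
  (2,4): δ = 24.22°  ✓
  (3,4): δ = 112.16°  ·
antipodal pairs: 5

count = 5; pairs: (0,2), (0,3), (1,3), (1,4), (2,4)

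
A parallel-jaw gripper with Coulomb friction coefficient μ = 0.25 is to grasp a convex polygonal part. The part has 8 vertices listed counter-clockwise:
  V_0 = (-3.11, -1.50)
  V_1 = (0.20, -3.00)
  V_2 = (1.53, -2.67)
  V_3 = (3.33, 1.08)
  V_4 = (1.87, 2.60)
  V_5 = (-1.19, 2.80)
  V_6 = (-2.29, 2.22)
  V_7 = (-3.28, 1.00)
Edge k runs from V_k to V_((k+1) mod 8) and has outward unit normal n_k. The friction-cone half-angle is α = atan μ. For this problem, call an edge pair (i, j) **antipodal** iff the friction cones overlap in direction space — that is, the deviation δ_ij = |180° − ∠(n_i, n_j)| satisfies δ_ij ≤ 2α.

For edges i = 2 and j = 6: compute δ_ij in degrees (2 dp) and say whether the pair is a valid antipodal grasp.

α = atan 0.25 = 14.04°;  2α = 28.07°
edge 2: e_2 = (+1.80, +3.75);  n_2 = (+0.9015, -0.4327)
edge 6: e_6 = (-0.99, -1.22);  n_6 = (-0.7765, +0.6301)
∠(n_2, n_6) = 166.58°
δ = |180° − 166.58°| = 13.42°
13.42° ≤ 2α = 28.07°  →  valid

δ = 13.42°, valid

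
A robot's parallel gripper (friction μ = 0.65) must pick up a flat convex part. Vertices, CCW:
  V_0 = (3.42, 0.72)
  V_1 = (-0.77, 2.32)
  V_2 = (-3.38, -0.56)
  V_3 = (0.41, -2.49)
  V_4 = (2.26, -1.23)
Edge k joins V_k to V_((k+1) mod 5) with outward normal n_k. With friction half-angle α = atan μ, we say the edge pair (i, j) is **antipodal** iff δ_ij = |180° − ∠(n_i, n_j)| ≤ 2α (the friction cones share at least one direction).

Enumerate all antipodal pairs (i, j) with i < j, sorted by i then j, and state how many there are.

α = atan 0.65 = 33.02°;  2α = 66.05°
n_0 = (+0.3567, +0.9342)
n_1 = (-0.7410, +0.6715)
n_2 = (-0.4538, -0.8911)
n_3 = (+0.5629, -0.8265)
n_4 = (+0.8594, -0.5113)
  (0,1): δ = 111.28°  ·
  (0,2): δ = 6.09°  ✓
  (0,3): δ = 55.16°  ✓
  (0,4): δ = 80.15°  ·
  (1,2): δ = 74.80°  ·
  (1,3): δ = 13.56°  ✓
  (1,4): δ = 11.44°  ✓
  (2,3): δ = 118.76°  ·
  (2,4): δ = 93.76°  ·
  (3,4): δ = 155.01°  ·
antipodal pairs: 4

count = 4; pairs: (0,2), (0,3), (1,3), (1,4)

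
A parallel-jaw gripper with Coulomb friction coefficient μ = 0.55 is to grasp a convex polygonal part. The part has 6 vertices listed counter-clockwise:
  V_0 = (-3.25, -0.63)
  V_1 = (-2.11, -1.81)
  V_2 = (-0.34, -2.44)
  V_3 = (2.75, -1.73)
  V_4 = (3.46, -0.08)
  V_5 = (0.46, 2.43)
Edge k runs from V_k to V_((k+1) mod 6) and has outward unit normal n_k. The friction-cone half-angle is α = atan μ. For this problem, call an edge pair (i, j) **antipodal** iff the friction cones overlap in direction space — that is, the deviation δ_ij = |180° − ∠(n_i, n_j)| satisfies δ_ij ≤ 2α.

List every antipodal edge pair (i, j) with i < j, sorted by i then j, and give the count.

count = 5; pairs: (0,4), (1,4), (2,4), (2,5), (3,5)

α = atan 0.55 = 28.81°;  2α = 57.62°
n_0 = (-0.7192, -0.6948)
n_1 = (-0.3353, -0.9421)
n_2 = (+0.2239, -0.9746)
n_3 = (+0.9186, -0.3953)
n_4 = (+0.6417, +0.7670)
n_5 = (-0.6363, +0.7714)
  (0,1): δ = 153.60°  ·
  (0,2): δ = 121.07°  ·
  (0,3): δ = 67.29°  ·
  (0,4): δ = 6.07°  ✓
  (0,5): δ = 85.50°  ·
  (1,2): δ = 147.47°  ·
  (1,3): δ = 93.69°  ·
  (1,4): δ = 20.33°  ✓
  (1,5): δ = 59.11°  ·
  (2,3): δ = 126.22°  ·
  (2,4): δ = 52.86°  ✓
  (2,5): δ = 26.58°  ✓
  (3,4): δ = 106.64°  ·
  (3,5): δ = 27.20°  ✓
  (4,5): δ = 100.57°  ·
antipodal pairs: 5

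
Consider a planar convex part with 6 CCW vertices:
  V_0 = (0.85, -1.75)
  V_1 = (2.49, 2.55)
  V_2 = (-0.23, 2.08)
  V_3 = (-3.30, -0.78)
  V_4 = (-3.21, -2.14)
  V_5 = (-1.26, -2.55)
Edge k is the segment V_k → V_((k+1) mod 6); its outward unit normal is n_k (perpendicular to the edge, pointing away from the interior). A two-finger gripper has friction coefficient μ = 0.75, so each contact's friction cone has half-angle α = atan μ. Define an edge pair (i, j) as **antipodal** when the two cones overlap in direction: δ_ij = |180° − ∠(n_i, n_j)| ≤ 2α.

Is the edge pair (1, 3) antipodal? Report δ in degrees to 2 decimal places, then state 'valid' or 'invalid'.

α = atan 0.75 = 36.87°;  2α = 73.74°
edge 1: e_1 = (-2.72, -0.47);  n_1 = (-0.1703, +0.9854)
edge 3: e_3 = (+0.09, -1.36);  n_3 = (-0.9978, -0.0660)
∠(n_1, n_3) = 83.98°
δ = |180° − 83.98°| = 96.02°
96.02° > 2α = 73.74°  →  invalid

δ = 96.02°, invalid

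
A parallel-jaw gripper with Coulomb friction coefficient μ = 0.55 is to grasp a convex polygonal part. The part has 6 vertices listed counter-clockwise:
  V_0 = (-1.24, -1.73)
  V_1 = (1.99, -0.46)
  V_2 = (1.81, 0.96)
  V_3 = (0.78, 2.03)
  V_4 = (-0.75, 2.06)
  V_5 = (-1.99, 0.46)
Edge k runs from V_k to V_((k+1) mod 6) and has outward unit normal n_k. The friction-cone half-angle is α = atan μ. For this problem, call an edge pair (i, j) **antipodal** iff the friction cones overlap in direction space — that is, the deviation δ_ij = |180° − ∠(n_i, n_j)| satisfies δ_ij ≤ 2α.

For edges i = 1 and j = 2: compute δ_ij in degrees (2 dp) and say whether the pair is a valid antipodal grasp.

α = atan 0.55 = 28.81°;  2α = 57.62°
edge 1: e_1 = (-0.18, +1.42);  n_1 = (+0.9921, +0.1258)
edge 2: e_2 = (-1.03, +1.07);  n_2 = (+0.7204, +0.6935)
∠(n_1, n_2) = 36.68°
δ = |180° − 36.68°| = 143.32°
143.32° > 2α = 57.62°  →  invalid

δ = 143.32°, invalid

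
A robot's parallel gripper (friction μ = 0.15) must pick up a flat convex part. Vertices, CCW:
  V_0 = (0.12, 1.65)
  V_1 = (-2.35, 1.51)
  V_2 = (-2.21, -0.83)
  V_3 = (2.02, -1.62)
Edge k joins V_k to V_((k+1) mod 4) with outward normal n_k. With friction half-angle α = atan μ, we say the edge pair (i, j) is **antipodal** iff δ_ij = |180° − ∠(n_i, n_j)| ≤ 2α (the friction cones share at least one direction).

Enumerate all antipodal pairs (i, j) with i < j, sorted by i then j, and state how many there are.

α = atan 0.15 = 8.53°;  2α = 17.06°
n_0 = (-0.0566, +0.9984)
n_1 = (-0.9982, -0.0597)
n_2 = (-0.1836, -0.9830)
n_3 = (+0.8646, +0.5024)
  (0,1): δ = 89.82°  ·
  (0,2): δ = 13.82°  ✓
  (0,3): δ = 116.91°  ·
  (1,2): δ = 104.00°  ·
  (1,3): δ = 26.73°  ·
  (2,3): δ = 49.26°  ·
antipodal pairs: 1

count = 1; pairs: (0,2)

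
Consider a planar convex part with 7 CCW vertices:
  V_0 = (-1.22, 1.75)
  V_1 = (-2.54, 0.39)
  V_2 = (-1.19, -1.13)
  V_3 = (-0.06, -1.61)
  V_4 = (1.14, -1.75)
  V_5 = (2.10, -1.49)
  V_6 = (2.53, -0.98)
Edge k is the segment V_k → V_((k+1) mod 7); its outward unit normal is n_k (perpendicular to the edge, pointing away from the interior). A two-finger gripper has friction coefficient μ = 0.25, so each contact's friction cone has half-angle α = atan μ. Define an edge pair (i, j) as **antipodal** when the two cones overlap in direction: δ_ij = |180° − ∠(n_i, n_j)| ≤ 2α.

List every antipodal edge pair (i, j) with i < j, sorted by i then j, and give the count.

count = 3; pairs: (0,5), (1,6), (2,6)

α = atan 0.25 = 14.04°;  2α = 28.07°
n_0 = (-0.7176, +0.6965)
n_1 = (-0.7477, -0.6641)
n_2 = (-0.3910, -0.9204)
n_3 = (-0.1159, -0.9933)
n_4 = (+0.2614, -0.9652)
n_5 = (+0.7645, -0.6446)
n_6 = (+0.5886, +0.8085)
  (0,1): δ = 94.24°  ·
  (0,2): δ = 68.87°  ·
  (0,3): δ = 52.51°  ·
  (0,4): δ = 30.70°  ·
  (0,5): δ = 4.01°  ✓
  (0,6): δ = 98.09°  ·
  (1,2): δ = 154.62°  ·
  (1,3): δ = 138.26°  ·
  (1,4): δ = 116.46°  ·
  (1,5): δ = 81.75°  ·
  (1,6): δ = 12.34°  ✓
  (2,3): δ = 163.64°  ·
  (2,4): δ = 141.83°  ·
  (2,5): δ = 107.12°  ·
  (2,6): δ = 13.04°  ✓
  (3,4): δ = 158.19°  ·
  (3,5): δ = 123.48°  ·
  (3,6): δ = 29.40°  ·
  (4,5): δ = 145.29°  ·
  (4,6): δ = 51.21°  ·
  (5,6): δ = 85.92°  ·
antipodal pairs: 3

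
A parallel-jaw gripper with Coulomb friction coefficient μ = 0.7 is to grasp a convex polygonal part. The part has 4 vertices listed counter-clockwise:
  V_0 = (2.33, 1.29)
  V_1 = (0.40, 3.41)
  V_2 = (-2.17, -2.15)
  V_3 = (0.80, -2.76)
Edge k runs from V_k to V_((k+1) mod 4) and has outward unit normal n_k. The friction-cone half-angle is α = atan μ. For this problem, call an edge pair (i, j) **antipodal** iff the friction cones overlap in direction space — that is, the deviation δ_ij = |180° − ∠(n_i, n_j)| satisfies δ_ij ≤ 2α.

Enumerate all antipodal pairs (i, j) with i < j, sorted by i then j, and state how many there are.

count = 3; pairs: (0,1), (0,2), (1,3)

α = atan 0.7 = 34.99°;  2α = 69.98°
n_0 = (+0.7395, +0.6732)
n_1 = (-0.9077, +0.4196)
n_2 = (-0.2012, -0.9796)
n_3 = (+0.9355, -0.3534)
  (0,1): δ = 67.12°  ✓
  (0,2): δ = 36.08°  ✓
  (0,3): δ = 116.99°  ·
  (1,2): δ = 76.80°  ·
  (1,3): δ = 4.11°  ✓
  (2,3): δ = 99.09°  ·
antipodal pairs: 3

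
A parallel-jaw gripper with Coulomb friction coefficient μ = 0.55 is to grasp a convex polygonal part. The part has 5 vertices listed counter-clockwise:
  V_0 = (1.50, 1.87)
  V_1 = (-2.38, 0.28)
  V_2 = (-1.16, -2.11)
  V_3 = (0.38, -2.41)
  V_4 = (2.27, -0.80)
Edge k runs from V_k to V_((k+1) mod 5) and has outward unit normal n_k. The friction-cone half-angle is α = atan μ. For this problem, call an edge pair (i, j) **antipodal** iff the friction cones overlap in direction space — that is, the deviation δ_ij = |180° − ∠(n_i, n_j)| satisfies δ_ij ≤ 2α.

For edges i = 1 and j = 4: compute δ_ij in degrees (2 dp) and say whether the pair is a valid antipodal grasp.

δ = 10.96°, valid

α = atan 0.55 = 28.81°;  2α = 57.62°
edge 1: e_1 = (+1.22, -2.39);  n_1 = (-0.8907, -0.4547)
edge 4: e_4 = (-0.77, +2.67);  n_4 = (+0.9608, +0.2771)
∠(n_1, n_4) = 169.04°
δ = |180° − 169.04°| = 10.96°
10.96° ≤ 2α = 57.62°  →  valid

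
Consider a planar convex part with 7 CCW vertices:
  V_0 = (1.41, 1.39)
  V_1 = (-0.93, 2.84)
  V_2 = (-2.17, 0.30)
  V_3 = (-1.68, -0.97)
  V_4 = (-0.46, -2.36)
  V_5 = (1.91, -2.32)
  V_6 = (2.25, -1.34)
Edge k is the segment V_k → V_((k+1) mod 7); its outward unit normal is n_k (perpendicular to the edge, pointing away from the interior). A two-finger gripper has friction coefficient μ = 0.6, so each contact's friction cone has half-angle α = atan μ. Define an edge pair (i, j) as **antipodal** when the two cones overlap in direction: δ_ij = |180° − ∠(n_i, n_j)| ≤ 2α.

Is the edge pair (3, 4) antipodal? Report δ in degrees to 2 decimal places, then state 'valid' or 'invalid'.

α = atan 0.6 = 30.96°;  2α = 61.93°
edge 3: e_3 = (+1.22, -1.39);  n_3 = (-0.7516, -0.6597)
edge 4: e_4 = (+2.37, +0.04);  n_4 = (+0.0169, -0.9999)
∠(n_3, n_4) = 49.69°
δ = |180° − 49.69°| = 130.31°
130.31° > 2α = 61.93°  →  invalid

δ = 130.31°, invalid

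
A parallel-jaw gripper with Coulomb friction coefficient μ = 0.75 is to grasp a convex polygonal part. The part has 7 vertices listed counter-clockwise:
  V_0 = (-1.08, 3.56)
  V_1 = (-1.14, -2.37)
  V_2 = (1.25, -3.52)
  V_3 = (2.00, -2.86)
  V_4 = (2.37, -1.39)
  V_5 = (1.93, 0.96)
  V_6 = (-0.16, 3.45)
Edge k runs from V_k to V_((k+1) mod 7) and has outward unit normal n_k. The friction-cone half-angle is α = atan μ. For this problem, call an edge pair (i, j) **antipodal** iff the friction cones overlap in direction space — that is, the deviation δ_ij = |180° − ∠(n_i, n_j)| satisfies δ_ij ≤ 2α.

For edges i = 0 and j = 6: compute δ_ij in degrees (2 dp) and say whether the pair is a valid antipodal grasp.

δ = 83.76°, invalid

α = atan 0.75 = 36.87°;  2α = 73.74°
edge 0: e_0 = (-0.06, -5.93);  n_0 = (-0.9999, +0.0101)
edge 6: e_6 = (-0.92, +0.11);  n_6 = (+0.1187, +0.9929)
∠(n_0, n_6) = 96.24°
δ = |180° − 96.24°| = 83.76°
83.76° > 2α = 73.74°  →  invalid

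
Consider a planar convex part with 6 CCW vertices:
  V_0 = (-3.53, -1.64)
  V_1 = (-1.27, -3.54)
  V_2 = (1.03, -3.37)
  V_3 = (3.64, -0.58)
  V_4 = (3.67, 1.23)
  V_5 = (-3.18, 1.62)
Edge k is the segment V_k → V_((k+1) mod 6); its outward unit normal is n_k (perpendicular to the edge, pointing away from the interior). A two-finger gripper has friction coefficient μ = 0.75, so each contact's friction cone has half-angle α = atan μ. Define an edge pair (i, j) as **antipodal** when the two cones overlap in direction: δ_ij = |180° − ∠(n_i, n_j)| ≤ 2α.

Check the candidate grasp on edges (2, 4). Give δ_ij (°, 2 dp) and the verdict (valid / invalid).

α = atan 0.75 = 36.87°;  2α = 73.74°
edge 2: e_2 = (+2.61, +2.79);  n_2 = (+0.7303, -0.6832)
edge 4: e_4 = (-6.85, +0.39);  n_4 = (+0.0568, +0.9984)
∠(n_2, n_4) = 129.83°
δ = |180° − 129.83°| = 50.17°
50.17° ≤ 2α = 73.74°  →  valid

δ = 50.17°, valid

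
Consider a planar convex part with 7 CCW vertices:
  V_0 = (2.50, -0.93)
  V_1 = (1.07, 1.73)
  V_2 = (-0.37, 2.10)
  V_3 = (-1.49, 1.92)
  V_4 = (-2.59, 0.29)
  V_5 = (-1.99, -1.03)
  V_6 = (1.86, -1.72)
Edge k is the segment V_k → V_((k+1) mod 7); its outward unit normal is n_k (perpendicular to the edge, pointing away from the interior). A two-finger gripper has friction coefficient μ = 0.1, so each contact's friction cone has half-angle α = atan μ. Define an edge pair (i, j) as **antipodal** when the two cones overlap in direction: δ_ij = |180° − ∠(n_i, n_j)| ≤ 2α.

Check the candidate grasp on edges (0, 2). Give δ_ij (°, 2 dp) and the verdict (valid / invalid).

δ = 109.13°, invalid

α = atan 0.1 = 5.71°;  2α = 11.42°
edge 0: e_0 = (-1.43, +2.66);  n_0 = (+0.8808, +0.4735)
edge 2: e_2 = (-1.12, -0.18);  n_2 = (-0.1587, +0.9873)
∠(n_0, n_2) = 70.87°
δ = |180° − 70.87°| = 109.13°
109.13° > 2α = 11.42°  →  invalid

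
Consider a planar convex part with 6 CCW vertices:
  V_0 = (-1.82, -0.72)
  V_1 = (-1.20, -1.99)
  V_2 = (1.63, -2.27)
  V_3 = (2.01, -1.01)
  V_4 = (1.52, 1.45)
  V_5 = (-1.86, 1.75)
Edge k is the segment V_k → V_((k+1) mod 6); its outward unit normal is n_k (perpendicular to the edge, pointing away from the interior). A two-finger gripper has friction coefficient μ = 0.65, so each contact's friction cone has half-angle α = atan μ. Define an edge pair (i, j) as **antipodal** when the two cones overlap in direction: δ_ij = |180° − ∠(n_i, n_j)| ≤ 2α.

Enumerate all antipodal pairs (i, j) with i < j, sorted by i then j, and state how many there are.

α = atan 0.65 = 33.02°;  2α = 66.05°
n_0 = (-0.8986, -0.4387)
n_1 = (-0.0985, -0.9951)
n_2 = (+0.9574, -0.2887)
n_3 = (+0.9807, +0.1953)
n_4 = (+0.0884, +0.9961)
n_5 = (-0.9999, -0.0162)
  (0,1): δ = 121.67°  ·
  (0,2): δ = 42.80°  ✓
  (0,3): δ = 14.76°  ✓
  (0,4): δ = 58.91°  ✓
  (0,5): δ = 154.91°  ·
  (1,2): δ = 101.13°  ·
  (1,3): δ = 73.08°  ·
  (1,4): δ = 0.58°  ✓
  (1,5): δ = 96.58°  ·
  (2,3): δ = 151.95°  ·
  (2,4): δ = 78.29°  ·
  (2,5): δ = 17.71°  ✓
  (3,4): δ = 106.34°  ·
  (3,5): δ = 10.34°  ✓
  (4,5): δ = 84.00°  ·
antipodal pairs: 6

count = 6; pairs: (0,2), (0,3), (0,4), (1,4), (2,5), (3,5)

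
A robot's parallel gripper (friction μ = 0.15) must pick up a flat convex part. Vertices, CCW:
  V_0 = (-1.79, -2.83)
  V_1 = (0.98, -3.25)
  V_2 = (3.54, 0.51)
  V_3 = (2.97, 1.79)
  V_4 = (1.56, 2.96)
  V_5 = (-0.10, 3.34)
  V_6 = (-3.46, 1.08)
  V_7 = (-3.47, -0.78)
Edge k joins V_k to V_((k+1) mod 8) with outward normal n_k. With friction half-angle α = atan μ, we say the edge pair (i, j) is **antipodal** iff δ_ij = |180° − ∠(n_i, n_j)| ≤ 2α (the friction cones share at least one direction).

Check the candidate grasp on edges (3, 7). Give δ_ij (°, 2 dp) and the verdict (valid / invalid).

δ = 10.98°, valid

α = atan 0.15 = 8.53°;  2α = 17.06°
edge 3: e_3 = (-1.41, +1.17);  n_3 = (+0.6386, +0.7696)
edge 7: e_7 = (+1.68, -2.05);  n_7 = (-0.7735, -0.6339)
∠(n_3, n_7) = 169.02°
δ = |180° − 169.02°| = 10.98°
10.98° ≤ 2α = 17.06°  →  valid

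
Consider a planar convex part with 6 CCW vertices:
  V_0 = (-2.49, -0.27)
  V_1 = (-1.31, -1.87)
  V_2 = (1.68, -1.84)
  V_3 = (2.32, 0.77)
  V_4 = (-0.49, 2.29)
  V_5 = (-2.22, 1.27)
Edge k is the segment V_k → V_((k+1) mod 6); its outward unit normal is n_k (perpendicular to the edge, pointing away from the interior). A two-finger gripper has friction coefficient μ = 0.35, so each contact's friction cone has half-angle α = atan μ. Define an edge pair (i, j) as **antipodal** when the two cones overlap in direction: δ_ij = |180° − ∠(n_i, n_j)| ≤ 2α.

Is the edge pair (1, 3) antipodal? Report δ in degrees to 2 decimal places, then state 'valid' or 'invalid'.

δ = 28.98°, valid

α = atan 0.35 = 19.29°;  2α = 38.58°
edge 1: e_1 = (+2.99, +0.03);  n_1 = (+0.0100, -0.9999)
edge 3: e_3 = (-2.81, +1.52);  n_3 = (+0.4758, +0.8796)
∠(n_1, n_3) = 151.02°
δ = |180° − 151.02°| = 28.98°
28.98° ≤ 2α = 38.58°  →  valid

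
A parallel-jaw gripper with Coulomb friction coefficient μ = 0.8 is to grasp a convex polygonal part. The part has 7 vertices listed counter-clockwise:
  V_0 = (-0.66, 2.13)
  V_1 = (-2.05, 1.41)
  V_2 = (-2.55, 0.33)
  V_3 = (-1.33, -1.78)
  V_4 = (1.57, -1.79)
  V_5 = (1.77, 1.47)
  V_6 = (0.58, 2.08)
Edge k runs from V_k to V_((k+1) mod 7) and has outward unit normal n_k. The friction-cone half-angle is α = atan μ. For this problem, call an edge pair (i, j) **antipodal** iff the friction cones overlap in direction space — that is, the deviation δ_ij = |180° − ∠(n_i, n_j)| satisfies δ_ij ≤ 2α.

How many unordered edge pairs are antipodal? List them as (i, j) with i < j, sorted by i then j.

count = 9; pairs: (0,3), (0,4), (1,3), (1,4), (2,4), (2,5), (2,6), (3,5), (3,6)

α = atan 0.8 = 38.66°;  2α = 77.32°
n_0 = (-0.4599, +0.8879)
n_1 = (-0.9075, +0.4201)
n_2 = (-0.8657, -0.5006)
n_3 = (-0.0034, -1.0000)
n_4 = (+0.9981, -0.0612)
n_5 = (+0.4562, +0.8899)
n_6 = (+0.0403, +0.9992)
  (0,1): δ = 142.23°  ·
  (0,2): δ = 87.35°  ·
  (0,3): δ = 27.58°  ✓
  (0,4): δ = 59.11°  ✓
  (0,5): δ = 125.48°  ·
  (0,6): δ = 150.31°  ·
  (1,2): δ = 125.12°  ·
  (1,3): δ = 65.36°  ✓
  (1,4): δ = 21.33°  ✓
  (1,5): δ = 87.70°  ·
  (1,6): δ = 112.53°  ·
  (2,3): δ = 120.23°  ·
  (2,4): δ = 33.55°  ✓
  (2,5): δ = 32.82°  ✓
  (2,6): δ = 57.65°  ✓
  (3,4): δ = 93.31°  ·
  (3,5): δ = 26.94°  ✓
  (3,6): δ = 2.11°  ✓
  (4,5): δ = 113.63°  ·
  (4,6): δ = 88.80°  ·
  (5,6): δ = 155.17°  ·
antipodal pairs: 9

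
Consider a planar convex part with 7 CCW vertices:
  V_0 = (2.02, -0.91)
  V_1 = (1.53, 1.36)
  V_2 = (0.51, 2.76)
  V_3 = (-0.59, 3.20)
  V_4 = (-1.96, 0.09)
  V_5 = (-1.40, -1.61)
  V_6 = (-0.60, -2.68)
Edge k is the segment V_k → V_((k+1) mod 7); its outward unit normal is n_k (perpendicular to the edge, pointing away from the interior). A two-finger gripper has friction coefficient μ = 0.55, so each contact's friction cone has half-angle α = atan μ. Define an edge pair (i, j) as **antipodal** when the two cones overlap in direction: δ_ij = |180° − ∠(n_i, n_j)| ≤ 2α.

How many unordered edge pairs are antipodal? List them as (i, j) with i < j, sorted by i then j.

α = atan 0.55 = 28.81°;  2α = 57.62°
n_0 = (+0.9775, +0.2110)
n_1 = (+0.8082, +0.5889)
n_2 = (+0.3714, +0.9285)
n_3 = (-0.9151, +0.4031)
n_4 = (-0.9498, -0.3129)
n_5 = (-0.8009, -0.5988)
n_6 = (+0.5598, -0.8286)
  (0,1): δ = 156.10°  ·
  (0,2): δ = 123.98°  ·
  (0,3): δ = 35.96°  ✓
  (0,4): δ = 6.05°  ✓
  (0,5): δ = 24.60°  ✓
  (0,6): δ = 111.86°  ·
  (1,2): δ = 147.88°  ·
  (1,3): δ = 59.85°  ·
  (1,4): δ = 17.84°  ✓
  (1,5): δ = 0.71°  ✓
  (1,6): δ = 87.97°  ·
  (2,3): δ = 91.97°  ·
  (2,4): δ = 49.97°  ✓
  (2,5): δ = 31.41°  ✓
  (2,6): δ = 55.84°  ✓
  (3,4): δ = 137.99°  ·
  (3,5): δ = 119.44°  ·
  (3,6): δ = 32.18°  ✓
  (4,5): δ = 161.45°  ·
  (4,6): δ = 74.19°  ·
  (5,6): δ = 92.74°  ·
antipodal pairs: 9

count = 9; pairs: (0,3), (0,4), (0,5), (1,4), (1,5), (2,4), (2,5), (2,6), (3,6)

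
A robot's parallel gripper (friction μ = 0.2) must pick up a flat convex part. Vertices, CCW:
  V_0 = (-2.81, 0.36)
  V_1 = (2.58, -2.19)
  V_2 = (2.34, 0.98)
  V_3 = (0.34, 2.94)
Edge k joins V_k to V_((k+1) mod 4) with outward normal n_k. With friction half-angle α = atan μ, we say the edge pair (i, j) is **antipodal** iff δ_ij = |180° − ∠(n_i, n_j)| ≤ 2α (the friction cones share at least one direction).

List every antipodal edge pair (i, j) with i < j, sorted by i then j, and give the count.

count = 1; pairs: (0,2)

α = atan 0.2 = 11.31°;  2α = 22.62°
n_0 = (-0.4277, -0.9039)
n_1 = (+0.9971, +0.0755)
n_2 = (+0.6999, +0.7142)
n_3 = (-0.6336, +0.7736)
  (0,1): δ = 60.35°  ·
  (0,2): δ = 19.10°  ✓
  (0,3): δ = 64.64°  ·
  (1,2): δ = 138.75°  ·
  (1,3): δ = 55.01°  ·
  (2,3): δ = 96.26°  ·
antipodal pairs: 1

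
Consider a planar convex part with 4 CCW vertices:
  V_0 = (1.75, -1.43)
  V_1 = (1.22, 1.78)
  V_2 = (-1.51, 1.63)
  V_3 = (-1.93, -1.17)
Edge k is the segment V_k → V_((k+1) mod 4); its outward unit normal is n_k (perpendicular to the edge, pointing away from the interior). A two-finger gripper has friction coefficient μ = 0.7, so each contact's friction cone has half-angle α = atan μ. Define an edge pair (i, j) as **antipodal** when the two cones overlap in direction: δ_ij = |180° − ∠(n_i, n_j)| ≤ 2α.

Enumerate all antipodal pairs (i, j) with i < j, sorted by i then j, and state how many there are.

α = atan 0.7 = 34.99°;  2α = 69.98°
n_0 = (+0.9866, +0.1629)
n_1 = (-0.0549, +0.9985)
n_2 = (-0.9889, +0.1483)
n_3 = (-0.0705, -0.9975)
  (0,1): δ = 96.23°  ·
  (0,2): δ = 17.91°  ✓
  (0,3): δ = 76.58°  ·
  (1,2): δ = 101.68°  ·
  (1,3): δ = 7.19°  ✓
  (2,3): δ = 85.51°  ·
antipodal pairs: 2

count = 2; pairs: (0,2), (1,3)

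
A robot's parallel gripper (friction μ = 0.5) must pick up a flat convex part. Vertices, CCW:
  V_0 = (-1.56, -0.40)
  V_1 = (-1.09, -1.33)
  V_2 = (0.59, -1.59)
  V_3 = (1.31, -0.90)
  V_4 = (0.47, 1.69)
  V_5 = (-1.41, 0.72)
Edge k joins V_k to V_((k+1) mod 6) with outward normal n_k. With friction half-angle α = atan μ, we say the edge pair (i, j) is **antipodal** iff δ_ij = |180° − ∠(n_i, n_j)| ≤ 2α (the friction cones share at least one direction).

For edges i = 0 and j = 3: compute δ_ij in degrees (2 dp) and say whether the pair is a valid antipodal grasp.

δ = 8.84°, valid

α = atan 0.5 = 26.57°;  2α = 53.13°
edge 0: e_0 = (+0.47, -0.93);  n_0 = (-0.8925, -0.4510)
edge 3: e_3 = (-0.84, +2.59);  n_3 = (+0.9512, +0.3085)
∠(n_0, n_3) = 171.16°
δ = |180° − 171.16°| = 8.84°
8.84° ≤ 2α = 53.13°  →  valid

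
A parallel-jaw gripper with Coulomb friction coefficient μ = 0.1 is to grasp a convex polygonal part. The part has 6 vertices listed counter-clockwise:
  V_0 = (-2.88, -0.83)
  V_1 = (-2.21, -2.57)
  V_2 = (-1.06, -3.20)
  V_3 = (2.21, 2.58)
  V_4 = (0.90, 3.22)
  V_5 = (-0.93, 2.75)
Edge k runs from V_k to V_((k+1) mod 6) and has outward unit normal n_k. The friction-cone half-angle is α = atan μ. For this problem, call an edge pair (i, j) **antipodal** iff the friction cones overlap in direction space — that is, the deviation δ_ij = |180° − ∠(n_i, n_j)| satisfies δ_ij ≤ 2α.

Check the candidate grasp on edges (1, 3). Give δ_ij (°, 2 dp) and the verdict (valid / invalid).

δ = 2.68°, valid

α = atan 0.1 = 5.71°;  2α = 11.42°
edge 1: e_1 = (+1.15, -0.63);  n_1 = (-0.4805, -0.8770)
edge 3: e_3 = (-1.31, +0.64);  n_3 = (+0.4390, +0.8985)
∠(n_1, n_3) = 177.32°
δ = |180° − 177.32°| = 2.68°
2.68° ≤ 2α = 11.42°  →  valid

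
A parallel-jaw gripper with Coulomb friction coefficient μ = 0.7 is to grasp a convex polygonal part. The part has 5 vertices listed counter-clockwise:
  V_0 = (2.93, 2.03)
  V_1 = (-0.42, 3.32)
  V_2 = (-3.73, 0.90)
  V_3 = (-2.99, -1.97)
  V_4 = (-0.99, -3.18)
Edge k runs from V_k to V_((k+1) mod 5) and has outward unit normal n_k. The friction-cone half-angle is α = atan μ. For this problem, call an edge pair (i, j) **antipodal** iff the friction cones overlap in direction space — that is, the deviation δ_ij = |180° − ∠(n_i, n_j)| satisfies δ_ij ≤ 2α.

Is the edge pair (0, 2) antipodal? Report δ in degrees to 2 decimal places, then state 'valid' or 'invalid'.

α = atan 0.7 = 34.99°;  2α = 69.98°
edge 0: e_0 = (-3.35, +1.29);  n_0 = (+0.3594, +0.9332)
edge 2: e_2 = (+0.74, -2.87);  n_2 = (-0.9683, -0.2497)
∠(n_0, n_2) = 125.52°
δ = |180° − 125.52°| = 54.48°
54.48° ≤ 2α = 69.98°  →  valid

δ = 54.48°, valid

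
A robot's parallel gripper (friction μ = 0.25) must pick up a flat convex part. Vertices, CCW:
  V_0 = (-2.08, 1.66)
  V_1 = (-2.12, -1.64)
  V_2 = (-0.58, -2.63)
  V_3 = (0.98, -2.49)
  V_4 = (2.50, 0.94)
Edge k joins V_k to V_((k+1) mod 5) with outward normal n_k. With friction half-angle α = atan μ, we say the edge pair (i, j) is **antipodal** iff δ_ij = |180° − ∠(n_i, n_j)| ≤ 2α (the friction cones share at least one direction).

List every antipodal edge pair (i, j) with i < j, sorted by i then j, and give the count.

count = 3; pairs: (0,3), (1,4), (2,4)

α = atan 0.25 = 14.04°;  2α = 28.07°
n_0 = (-0.9999, +0.0121)
n_1 = (-0.5408, -0.8412)
n_2 = (+0.0894, -0.9960)
n_3 = (+0.9143, -0.4051)
n_4 = (+0.1553, +0.9879)
  (0,1): δ = 122.04°  ·
  (0,2): δ = 84.18°  ·
  (0,3): δ = 23.21°  ✓
  (0,4): δ = 81.76°  ·
  (1,2): δ = 142.14°  ·
  (1,3): δ = 81.17°  ·
  (1,4): δ = 23.80°  ✓
  (2,3): δ = 119.03°  ·
  (2,4): δ = 14.06°  ✓
  (3,4): δ = 75.03°  ·
antipodal pairs: 3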